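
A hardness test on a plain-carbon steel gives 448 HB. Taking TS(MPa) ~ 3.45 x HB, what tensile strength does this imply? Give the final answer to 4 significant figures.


TS (MPa) = 3.45 * HB
TS = 3.45 * 448
TS = 1546 MPa


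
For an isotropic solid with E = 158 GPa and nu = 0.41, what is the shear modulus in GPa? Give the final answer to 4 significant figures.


G = E / (2*(1+nu))
G = 158 / (2*(1+0.41))
G = 56.03 GPa


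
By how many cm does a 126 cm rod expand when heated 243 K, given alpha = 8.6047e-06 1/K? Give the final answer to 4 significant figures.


dL = L0 * alpha * dT
dL = 126 * 8.6047e-06 * 243
dL = 0.2635 cm


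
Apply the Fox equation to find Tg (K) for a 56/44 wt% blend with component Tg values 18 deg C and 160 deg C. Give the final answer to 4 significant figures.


1/Tg = w1/Tg1 + w2/Tg2 (in Kelvin)
Tg1 = 291.15 K, Tg2 = 433.15 K
1/Tg = 0.56/291.15 + 0.44/433.15
Tg = 340.2 K


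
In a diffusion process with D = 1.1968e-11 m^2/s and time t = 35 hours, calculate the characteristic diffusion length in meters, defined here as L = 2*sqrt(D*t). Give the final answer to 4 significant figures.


t = 35 hr = 126000 s
Diffusion length = 2*sqrt(D*t)
= 2*sqrt(1.1968e-11 * 126000)
= 2.456e-03 m


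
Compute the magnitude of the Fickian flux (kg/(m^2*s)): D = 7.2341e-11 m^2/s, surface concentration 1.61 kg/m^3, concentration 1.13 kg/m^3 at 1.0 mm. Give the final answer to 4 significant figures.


J = -D * (dC/dx) = D * (C1 - C2) / dx
J = 7.2341e-11 * (1.61 - 1.13) / 1e-03
J = 3.472e-08 kg/(m^2*s)


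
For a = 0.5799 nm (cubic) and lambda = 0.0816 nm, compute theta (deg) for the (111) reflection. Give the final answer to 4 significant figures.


d = a / sqrt(h^2+k^2+l^2)
d = 0.5799 / sqrt(3) = 0.334805 nm
lambda = 2*d*sin(theta)  =>  sin(theta) = lambda / (2*d)
sin(theta) = 0.0816 / (2 * 0.334805) = 0.121862
theta = 7 deg


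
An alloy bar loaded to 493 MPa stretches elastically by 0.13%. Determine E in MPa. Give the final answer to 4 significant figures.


E = sigma / epsilon
epsilon = 0.13% = 1.3e-03
E = 493 / 1.3e-03
E = 379200 MPa


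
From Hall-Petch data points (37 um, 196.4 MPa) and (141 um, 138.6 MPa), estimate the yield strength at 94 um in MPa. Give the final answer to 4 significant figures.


sigma_y = sigma0 + k / sqrt(d)
1/sqrt(d1) = 1/sqrt(3.7e-05) = 164.399;  1/sqrt(d2) = 84.2152
k = (sigma1 - sigma2) / (1/sqrt(d1) - 1/sqrt(d2)) = (196.4 - 138.6) / (164.399 - 84.2152) = 0.720844 MPa*m^0.5
sigma0 = sigma1 - k/sqrt(d1) = 196.4 - 0.720844*164.399 = 77.894 MPa
sigma_y(d3) = 77.894 + 0.720844 / sqrt(9.4e-05) = 152.2 MPa


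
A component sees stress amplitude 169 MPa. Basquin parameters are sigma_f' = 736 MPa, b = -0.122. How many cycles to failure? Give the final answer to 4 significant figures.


sigma_a = sigma_f' * (2*Nf)^b
2*Nf = (sigma_a / sigma_f')^(1/b)
2*Nf = (169 / 736)^(1/-0.122)
2*Nf = 172835
Nf = 86420 cycles


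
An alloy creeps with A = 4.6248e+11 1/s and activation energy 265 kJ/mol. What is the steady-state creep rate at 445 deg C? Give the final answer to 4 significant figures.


rate = A * exp(-Q / (R*T))
T = 445 + 273.15 = 718.15 K
rate = 4.6248e+11 * exp(-265e3 / (8.314 * 718.15))
rate = 2.453e-08 1/s


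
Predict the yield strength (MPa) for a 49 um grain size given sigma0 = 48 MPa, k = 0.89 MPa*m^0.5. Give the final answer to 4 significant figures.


sigma_y = sigma0 + k / sqrt(d)
d = 49 um = 4.9e-05 m
sigma_y = 48 + 0.89 / sqrt(4.9e-05)
sigma_y = 175.1 MPa


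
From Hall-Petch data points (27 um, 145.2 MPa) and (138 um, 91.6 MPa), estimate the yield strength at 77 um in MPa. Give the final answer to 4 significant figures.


sigma_y = sigma0 + k / sqrt(d)
1/sqrt(d1) = 1/sqrt(2.7e-05) = 192.45;  1/sqrt(d2) = 85.1257
k = (sigma1 - sigma2) / (1/sqrt(d1) - 1/sqrt(d2)) = (145.2 - 91.6) / (192.45 - 85.1257) = 0.49942 MPa*m^0.5
sigma0 = sigma1 - k/sqrt(d1) = 145.2 - 0.49942*192.45 = 49.0865 MPa
sigma_y(d3) = 49.0865 + 0.49942 / sqrt(7.7e-05) = 106 MPa


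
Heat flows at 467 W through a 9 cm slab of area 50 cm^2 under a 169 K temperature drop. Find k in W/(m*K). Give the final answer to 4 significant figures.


k = Q*L / (A*dT)
L = 0.09 m, A = 5e-03 m^2
k = 467 * 0.09 / (5e-03 * 169)
k = 49.74 W/(m*K)


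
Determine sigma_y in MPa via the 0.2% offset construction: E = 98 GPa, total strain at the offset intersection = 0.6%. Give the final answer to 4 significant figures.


Offset strain = 0.002
Elastic strain at yield = total_strain - offset = 6e-03 - 0.002 = 4e-03
sigma_y = E * elastic_strain = 98000 * 4e-03
sigma_y = 392 MPa


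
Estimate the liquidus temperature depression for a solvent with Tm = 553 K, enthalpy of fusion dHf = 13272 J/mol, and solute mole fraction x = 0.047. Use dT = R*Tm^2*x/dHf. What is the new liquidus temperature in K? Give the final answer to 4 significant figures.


dT = R*Tm^2*x / dHf
dT = 8.314 * 553^2 * 0.047 / 13272
dT = 9.00372 K
T_new = 553 - 9.00372 = 544 K


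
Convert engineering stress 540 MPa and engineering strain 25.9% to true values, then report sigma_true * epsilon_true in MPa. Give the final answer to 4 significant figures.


sigma_true = sigma_eng * (1 + epsilon_eng)
sigma_true = 540 * (1 + 0.259) = 679.86 MPa
epsilon_true = ln(1 + epsilon_eng)
epsilon_true = ln(1 + 0.259) = 0.230318
sigma_true * epsilon_true = 679.86 * 0.230318 = 156.6 MPa


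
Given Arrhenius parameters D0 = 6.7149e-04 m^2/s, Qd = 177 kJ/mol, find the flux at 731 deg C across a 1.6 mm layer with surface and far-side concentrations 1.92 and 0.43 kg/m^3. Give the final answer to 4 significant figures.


Step 1: D = D0 * exp(-Qd/(R*T))
T = 731 + 273.15 = 1004.15 K
D = 6.7149e-04 * exp(-177e3 / (8.314 * 1004.15)) = 4.16281e-13 m^2/s
Step 2: J = D * (C1 - C2) / dx
J = 4.16281e-13 * (1.92 - 0.43) / 1.6e-03
J = 3.877e-10 kg/(m^2*s)


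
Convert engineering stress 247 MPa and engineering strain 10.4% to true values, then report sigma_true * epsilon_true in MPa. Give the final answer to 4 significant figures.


sigma_true = sigma_eng * (1 + epsilon_eng)
sigma_true = 247 * (1 + 0.104) = 272.688 MPa
epsilon_true = ln(1 + epsilon_eng)
epsilon_true = ln(1 + 0.104) = 0.0989399
sigma_true * epsilon_true = 272.688 * 0.0989399 = 26.98 MPa


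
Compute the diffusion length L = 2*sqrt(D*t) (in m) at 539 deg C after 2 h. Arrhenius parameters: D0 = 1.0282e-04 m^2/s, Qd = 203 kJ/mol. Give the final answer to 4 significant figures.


Step 1: D = D0 * exp(-Qd/(R*T))
T = 812.15 K
D = 1.0282e-04 * exp(-203e3 / (8.314 * 812.15)) = 9.02314e-18 m^2/s
Step 2: L = 2*sqrt(D*t)
t = 2 h = 7200 s
L = 2*sqrt(9.02314e-18 * 7200) = 5.098e-07 m


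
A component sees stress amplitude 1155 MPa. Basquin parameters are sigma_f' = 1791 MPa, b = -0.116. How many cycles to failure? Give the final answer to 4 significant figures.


sigma_a = sigma_f' * (2*Nf)^b
2*Nf = (sigma_a / sigma_f')^(1/b)
2*Nf = (1155 / 1791)^(1/-0.116)
2*Nf = 43.8893
Nf = 21.94 cycles


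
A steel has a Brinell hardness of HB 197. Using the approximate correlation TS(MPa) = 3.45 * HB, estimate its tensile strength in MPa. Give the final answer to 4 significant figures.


TS (MPa) = 3.45 * HB
TS = 3.45 * 197
TS = 679.7 MPa


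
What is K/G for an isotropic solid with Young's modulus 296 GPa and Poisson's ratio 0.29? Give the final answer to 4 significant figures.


G = E / (2*(1+nu))
G = 296 / (2*(1+0.29)) = 114.729 GPa
K = E / (3*(1-2*nu))
K = 296 / (3*(1-2*0.29)) = 234.921 GPa
K/G = 234.921 / 114.729 = 2.048


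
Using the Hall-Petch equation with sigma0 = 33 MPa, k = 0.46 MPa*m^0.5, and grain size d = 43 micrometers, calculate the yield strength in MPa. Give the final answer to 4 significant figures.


sigma_y = sigma0 + k / sqrt(d)
d = 43 um = 4.3e-05 m
sigma_y = 33 + 0.46 / sqrt(4.3e-05)
sigma_y = 103.1 MPa


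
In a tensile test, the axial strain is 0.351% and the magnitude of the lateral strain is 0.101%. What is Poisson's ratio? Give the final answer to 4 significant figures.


nu = -epsilon_lat / epsilon_axial
Lateral strain is contraction (negative), so using magnitudes:
nu = 0.101 / 0.351
nu = 0.2877


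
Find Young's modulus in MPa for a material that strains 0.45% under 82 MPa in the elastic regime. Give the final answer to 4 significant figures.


E = sigma / epsilon
epsilon = 0.45% = 4.5e-03
E = 82 / 4.5e-03
E = 18220 MPa


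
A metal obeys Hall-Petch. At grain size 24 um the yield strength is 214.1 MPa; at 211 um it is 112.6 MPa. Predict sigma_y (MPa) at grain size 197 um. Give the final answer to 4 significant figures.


sigma_y = sigma0 + k / sqrt(d)
1/sqrt(d1) = 1/sqrt(2.4e-05) = 204.124;  1/sqrt(d2) = 68.8428
k = (sigma1 - sigma2) / (1/sqrt(d1) - 1/sqrt(d2)) = (214.1 - 112.6) / (204.124 - 68.8428) = 0.750288 MPa*m^0.5
sigma0 = sigma1 - k/sqrt(d1) = 214.1 - 0.750288*204.124 = 60.948 MPa
sigma_y(d3) = 60.948 + 0.750288 / sqrt(1.97e-04) = 114.4 MPa


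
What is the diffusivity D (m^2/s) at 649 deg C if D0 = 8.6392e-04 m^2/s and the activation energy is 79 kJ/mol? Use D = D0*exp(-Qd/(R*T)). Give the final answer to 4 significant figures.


D = D0 * exp(-Qd / (R*T))
T = 922.15 K
D = 8.6392e-04 * exp(-79e3 / (8.314 * 922.15))
D = 2.893e-08 m^2/s


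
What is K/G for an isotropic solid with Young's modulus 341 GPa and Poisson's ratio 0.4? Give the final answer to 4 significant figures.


G = E / (2*(1+nu))
G = 341 / (2*(1+0.4)) = 121.786 GPa
K = E / (3*(1-2*nu))
K = 341 / (3*(1-2*0.4)) = 568.333 GPa
K/G = 568.333 / 121.786 = 4.667


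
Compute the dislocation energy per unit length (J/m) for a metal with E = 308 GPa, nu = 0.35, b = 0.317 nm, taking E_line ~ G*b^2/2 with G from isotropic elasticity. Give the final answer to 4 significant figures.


Step 1: G = E / (2*(1+nu))
G = 308 / (2*(1+0.35)) = 114.074 GPa = 1.14074e+11 Pa
Step 2: E_line = G*b^2/2
b = 0.317 nm = 3.17e-10 m
E_line = 0.5 * 1.14074e+11 * (3.17e-10)^2 = 5.732e-09 J/m


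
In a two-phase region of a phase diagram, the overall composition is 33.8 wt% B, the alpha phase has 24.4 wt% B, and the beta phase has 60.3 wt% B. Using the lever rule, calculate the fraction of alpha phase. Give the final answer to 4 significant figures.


f_alpha = (C_beta - C0) / (C_beta - C_alpha)
f_alpha = (60.3 - 33.8) / (60.3 - 24.4)
f_alpha = 0.7382


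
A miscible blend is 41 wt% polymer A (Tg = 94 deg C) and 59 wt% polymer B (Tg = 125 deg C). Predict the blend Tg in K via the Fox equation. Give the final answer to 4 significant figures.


1/Tg = w1/Tg1 + w2/Tg2 (in Kelvin)
Tg1 = 367.15 K, Tg2 = 398.15 K
1/Tg = 0.41/367.15 + 0.59/398.15
Tg = 384.8 K


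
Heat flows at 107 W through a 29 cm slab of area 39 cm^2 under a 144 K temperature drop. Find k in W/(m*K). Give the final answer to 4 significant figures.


k = Q*L / (A*dT)
L = 0.29 m, A = 3.9e-03 m^2
k = 107 * 0.29 / (3.9e-03 * 144)
k = 55.25 W/(m*K)


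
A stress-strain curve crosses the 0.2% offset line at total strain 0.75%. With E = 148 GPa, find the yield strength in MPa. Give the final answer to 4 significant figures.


Offset strain = 0.002
Elastic strain at yield = total_strain - offset = 7.5e-03 - 0.002 = 5.5e-03
sigma_y = E * elastic_strain = 148000 * 5.5e-03
sigma_y = 814 MPa


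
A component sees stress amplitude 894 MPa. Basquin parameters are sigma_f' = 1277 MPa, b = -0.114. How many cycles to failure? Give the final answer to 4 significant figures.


sigma_a = sigma_f' * (2*Nf)^b
2*Nf = (sigma_a / sigma_f')^(1/b)
2*Nf = (894 / 1277)^(1/-0.114)
2*Nf = 22.8225
Nf = 11.41 cycles


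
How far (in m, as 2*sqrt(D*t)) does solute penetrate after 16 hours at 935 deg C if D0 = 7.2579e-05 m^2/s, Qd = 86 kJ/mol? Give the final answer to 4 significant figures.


Step 1: D = D0 * exp(-Qd/(R*T))
T = 1208.15 K
D = 7.2579e-05 * exp(-86e3 / (8.314 * 1208.15)) = 1.38818e-08 m^2/s
Step 2: L = 2*sqrt(D*t)
t = 16 h = 57600 s
L = 2*sqrt(1.38818e-08 * 57600) = 0.05655 m


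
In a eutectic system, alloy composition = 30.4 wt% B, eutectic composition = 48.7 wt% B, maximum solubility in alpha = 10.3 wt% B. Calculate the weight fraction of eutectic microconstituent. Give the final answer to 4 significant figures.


f_primary = (C_e - C0) / (C_e - C_alpha_max)
f_primary = (48.7 - 30.4) / (48.7 - 10.3)
f_primary = 0.476563
f_eutectic = 1 - 0.476563 = 0.5234


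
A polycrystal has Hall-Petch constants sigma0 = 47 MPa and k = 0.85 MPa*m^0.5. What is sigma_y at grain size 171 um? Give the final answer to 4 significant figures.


sigma_y = sigma0 + k / sqrt(d)
d = 171 um = 1.71e-04 m
sigma_y = 47 + 0.85 / sqrt(1.71e-04)
sigma_y = 112 MPa


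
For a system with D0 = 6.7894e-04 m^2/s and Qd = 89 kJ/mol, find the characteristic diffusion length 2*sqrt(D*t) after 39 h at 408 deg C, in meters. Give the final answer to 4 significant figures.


Step 1: D = D0 * exp(-Qd/(R*T))
T = 681.15 K
D = 6.7894e-04 * exp(-89e3 / (8.314 * 681.15)) = 1.01516e-10 m^2/s
Step 2: L = 2*sqrt(D*t)
t = 39 h = 140400 s
L = 2*sqrt(1.01516e-10 * 140400) = 7.551e-03 m


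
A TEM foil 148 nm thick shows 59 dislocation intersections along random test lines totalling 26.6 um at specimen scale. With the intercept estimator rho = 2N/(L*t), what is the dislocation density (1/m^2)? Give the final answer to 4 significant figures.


rho = 2N / (L * t)
L = 26.6 um = 2.66e-05 m, t = 148 nm = 1.48e-07 m
rho = 2 * 59 / (2.66e-05 * 1.48e-07)
rho = 2.997e+13 1/m^2


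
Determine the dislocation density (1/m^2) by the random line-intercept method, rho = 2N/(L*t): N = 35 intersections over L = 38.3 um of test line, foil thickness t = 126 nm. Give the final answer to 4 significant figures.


rho = 2N / (L * t)
L = 38.3 um = 3.83e-05 m, t = 126 nm = 1.26e-07 m
rho = 2 * 35 / (3.83e-05 * 1.26e-07)
rho = 1.451e+13 1/m^2


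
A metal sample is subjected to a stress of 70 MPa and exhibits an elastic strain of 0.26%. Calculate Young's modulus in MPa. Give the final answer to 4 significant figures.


E = sigma / epsilon
epsilon = 0.26% = 2.6e-03
E = 70 / 2.6e-03
E = 26920 MPa


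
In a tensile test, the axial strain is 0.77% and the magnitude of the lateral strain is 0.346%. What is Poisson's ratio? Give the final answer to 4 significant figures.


nu = -epsilon_lat / epsilon_axial
Lateral strain is contraction (negative), so using magnitudes:
nu = 0.346 / 0.77
nu = 0.4494


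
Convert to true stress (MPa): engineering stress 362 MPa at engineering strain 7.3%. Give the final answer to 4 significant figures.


sigma_true = sigma_eng * (1 + epsilon_eng)
sigma_true = 362 * (1 + 0.073)
sigma_true = 388.4 MPa


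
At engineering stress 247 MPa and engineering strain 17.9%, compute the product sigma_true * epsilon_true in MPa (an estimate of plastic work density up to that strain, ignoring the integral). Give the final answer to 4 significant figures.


sigma_true = sigma_eng * (1 + epsilon_eng)
sigma_true = 247 * (1 + 0.179) = 291.213 MPa
epsilon_true = ln(1 + epsilon_eng)
epsilon_true = ln(1 + 0.179) = 0.164667
sigma_true * epsilon_true = 291.213 * 0.164667 = 47.95 MPa


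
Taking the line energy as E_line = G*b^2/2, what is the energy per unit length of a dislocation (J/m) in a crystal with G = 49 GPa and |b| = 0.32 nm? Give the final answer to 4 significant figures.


E = G*b^2/2
b = 0.32 nm = 3.2e-10 m
G = 49 GPa = 4.9e+10 Pa
E = 0.5 * 4.9e+10 * (3.2e-10)^2
E = 2.509e-09 J/m


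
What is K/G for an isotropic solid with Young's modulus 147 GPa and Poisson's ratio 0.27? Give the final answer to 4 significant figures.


G = E / (2*(1+nu))
G = 147 / (2*(1+0.27)) = 57.874 GPa
K = E / (3*(1-2*nu))
K = 147 / (3*(1-2*0.27)) = 106.522 GPa
K/G = 106.522 / 57.874 = 1.841


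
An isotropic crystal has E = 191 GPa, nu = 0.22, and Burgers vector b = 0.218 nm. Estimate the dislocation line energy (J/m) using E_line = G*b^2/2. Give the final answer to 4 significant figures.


Step 1: G = E / (2*(1+nu))
G = 191 / (2*(1+0.22)) = 78.2787 GPa = 7.82787e+10 Pa
Step 2: E_line = G*b^2/2
b = 0.218 nm = 2.18e-10 m
E_line = 0.5 * 7.82787e+10 * (2.18e-10)^2 = 1.86e-09 J/m


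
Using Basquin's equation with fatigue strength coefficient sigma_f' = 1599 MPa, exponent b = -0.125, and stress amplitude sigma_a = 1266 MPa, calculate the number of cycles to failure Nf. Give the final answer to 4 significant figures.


sigma_a = sigma_f' * (2*Nf)^b
2*Nf = (sigma_a / sigma_f')^(1/b)
2*Nf = (1266 / 1599)^(1/-0.125)
2*Nf = 6.47617
Nf = 3.238 cycles


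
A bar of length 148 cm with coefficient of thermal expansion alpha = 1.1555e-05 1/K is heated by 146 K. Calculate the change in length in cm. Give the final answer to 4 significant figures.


dL = L0 * alpha * dT
dL = 148 * 1.1555e-05 * 146
dL = 0.2497 cm


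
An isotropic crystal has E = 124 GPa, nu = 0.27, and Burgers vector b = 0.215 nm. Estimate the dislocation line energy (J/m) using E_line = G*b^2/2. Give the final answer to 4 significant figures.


Step 1: G = E / (2*(1+nu))
G = 124 / (2*(1+0.27)) = 48.8189 GPa = 4.88189e+10 Pa
Step 2: E_line = G*b^2/2
b = 0.215 nm = 2.15e-10 m
E_line = 0.5 * 4.88189e+10 * (2.15e-10)^2 = 1.128e-09 J/m


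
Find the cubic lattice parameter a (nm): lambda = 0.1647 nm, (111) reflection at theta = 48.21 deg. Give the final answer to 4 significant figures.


d = lambda / (2*sin(theta))
d = 0.1647 / (2*sin(48.21 deg))
d = 0.110449 nm
a = d * sqrt(h^2+k^2+l^2) = 0.110449 * sqrt(3)
a = 0.1913 nm


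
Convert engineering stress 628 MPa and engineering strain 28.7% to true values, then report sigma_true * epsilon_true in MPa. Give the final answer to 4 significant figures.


sigma_true = sigma_eng * (1 + epsilon_eng)
sigma_true = 628 * (1 + 0.287) = 808.236 MPa
epsilon_true = ln(1 + epsilon_eng)
epsilon_true = ln(1 + 0.287) = 0.252314
sigma_true * epsilon_true = 808.236 * 0.252314 = 203.9 MPa


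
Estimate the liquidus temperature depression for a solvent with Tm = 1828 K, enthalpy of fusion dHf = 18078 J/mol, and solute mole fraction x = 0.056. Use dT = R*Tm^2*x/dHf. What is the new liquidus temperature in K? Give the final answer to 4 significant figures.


dT = R*Tm^2*x / dHf
dT = 8.314 * 1828^2 * 0.056 / 18078
dT = 86.0597 K
T_new = 1828 - 86.0597 = 1742 K


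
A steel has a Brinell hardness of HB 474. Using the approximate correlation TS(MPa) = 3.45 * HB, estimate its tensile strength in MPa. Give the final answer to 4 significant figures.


TS (MPa) = 3.45 * HB
TS = 3.45 * 474
TS = 1635 MPa


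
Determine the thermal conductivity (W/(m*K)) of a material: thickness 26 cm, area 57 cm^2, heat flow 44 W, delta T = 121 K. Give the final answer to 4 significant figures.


k = Q*L / (A*dT)
L = 0.26 m, A = 5.7e-03 m^2
k = 44 * 0.26 / (5.7e-03 * 121)
k = 16.59 W/(m*K)


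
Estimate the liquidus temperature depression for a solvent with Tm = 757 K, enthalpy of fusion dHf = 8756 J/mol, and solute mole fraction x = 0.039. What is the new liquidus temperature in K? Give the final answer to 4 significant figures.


dT = R*Tm^2*x / dHf
dT = 8.314 * 757^2 * 0.039 / 8756
dT = 21.2207 K
T_new = 757 - 21.2207 = 735.8 K


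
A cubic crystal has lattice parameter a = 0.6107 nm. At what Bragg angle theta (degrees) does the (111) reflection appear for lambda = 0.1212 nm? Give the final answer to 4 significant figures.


d = a / sqrt(h^2+k^2+l^2)
d = 0.6107 / sqrt(3) = 0.352588 nm
lambda = 2*d*sin(theta)  =>  sin(theta) = lambda / (2*d)
sin(theta) = 0.1212 / (2 * 0.352588) = 0.171872
theta = 9.897 deg


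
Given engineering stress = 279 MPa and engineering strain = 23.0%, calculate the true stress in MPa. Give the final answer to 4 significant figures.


sigma_true = sigma_eng * (1 + epsilon_eng)
sigma_true = 279 * (1 + 0.23)
sigma_true = 343.2 MPa


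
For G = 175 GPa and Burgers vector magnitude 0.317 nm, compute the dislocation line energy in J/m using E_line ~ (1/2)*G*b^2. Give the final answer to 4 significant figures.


E = G*b^2/2
b = 0.317 nm = 3.17e-10 m
G = 175 GPa = 1.75e+11 Pa
E = 0.5 * 1.75e+11 * (3.17e-10)^2
E = 8.793e-09 J/m


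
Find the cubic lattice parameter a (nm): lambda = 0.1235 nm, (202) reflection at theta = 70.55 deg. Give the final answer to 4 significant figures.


d = lambda / (2*sin(theta))
d = 0.1235 / (2*sin(70.55 deg))
d = 0.0654872 nm
a = d * sqrt(h^2+k^2+l^2) = 0.0654872 * sqrt(8)
a = 0.1852 nm


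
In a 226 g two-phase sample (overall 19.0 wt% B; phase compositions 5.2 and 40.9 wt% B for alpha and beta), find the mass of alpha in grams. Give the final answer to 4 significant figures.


f_alpha = (C_beta - C0) / (C_beta - C_alpha)
f_alpha = (40.9 - 19.0) / (40.9 - 5.2) = 0.613445
m_alpha = f_alpha * m_total = 0.613445 * 226 = 138.6 g


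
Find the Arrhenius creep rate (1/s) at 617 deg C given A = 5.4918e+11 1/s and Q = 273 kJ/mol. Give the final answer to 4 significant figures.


rate = A * exp(-Q / (R*T))
T = 617 + 273.15 = 890.15 K
rate = 5.4918e+11 * exp(-273e3 / (8.314 * 890.15))
rate = 5.24e-05 1/s


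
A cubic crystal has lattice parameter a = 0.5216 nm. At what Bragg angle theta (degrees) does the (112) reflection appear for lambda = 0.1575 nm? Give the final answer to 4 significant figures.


d = a / sqrt(h^2+k^2+l^2)
d = 0.5216 / sqrt(6) = 0.212942 nm
lambda = 2*d*sin(theta)  =>  sin(theta) = lambda / (2*d)
sin(theta) = 0.1575 / (2 * 0.212942) = 0.369818
theta = 21.7 deg


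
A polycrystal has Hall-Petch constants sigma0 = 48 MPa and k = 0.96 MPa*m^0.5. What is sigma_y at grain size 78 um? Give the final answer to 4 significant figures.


sigma_y = sigma0 + k / sqrt(d)
d = 78 um = 7.8e-05 m
sigma_y = 48 + 0.96 / sqrt(7.8e-05)
sigma_y = 156.7 MPa


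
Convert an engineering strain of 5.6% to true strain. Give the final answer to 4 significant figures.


epsilon_true = ln(1 + epsilon_eng)
epsilon_true = ln(1 + 0.056)
epsilon_true = 0.05449


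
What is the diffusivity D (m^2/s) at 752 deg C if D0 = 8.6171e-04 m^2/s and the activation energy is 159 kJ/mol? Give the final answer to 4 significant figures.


D = D0 * exp(-Qd / (R*T))
T = 1025.15 K
D = 8.6171e-04 * exp(-159e3 / (8.314 * 1025.15))
D = 6.816e-12 m^2/s


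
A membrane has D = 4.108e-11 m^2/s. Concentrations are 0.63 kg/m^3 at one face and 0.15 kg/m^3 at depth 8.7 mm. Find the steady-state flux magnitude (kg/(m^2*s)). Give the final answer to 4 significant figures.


J = -D * (dC/dx) = D * (C1 - C2) / dx
J = 4.108e-11 * (0.63 - 0.15) / 8.7e-03
J = 2.266e-09 kg/(m^2*s)


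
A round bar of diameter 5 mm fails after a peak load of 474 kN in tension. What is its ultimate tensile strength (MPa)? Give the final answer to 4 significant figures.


A0 = pi*(d/2)^2 = pi*(5/2)^2 = 19.635 mm^2
UTS = F_max / A0 = 474*1000 / 19.635
UTS = 24140 MPa


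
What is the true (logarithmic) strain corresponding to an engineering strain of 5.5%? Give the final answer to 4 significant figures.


epsilon_true = ln(1 + epsilon_eng)
epsilon_true = ln(1 + 0.055)
epsilon_true = 0.05354


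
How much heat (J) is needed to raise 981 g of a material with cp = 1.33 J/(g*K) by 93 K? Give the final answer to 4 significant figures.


Q = m * cp * dT
Q = 981 * 1.33 * 93
Q = 121300 J


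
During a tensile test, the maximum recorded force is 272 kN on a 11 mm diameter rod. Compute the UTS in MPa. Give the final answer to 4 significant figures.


A0 = pi*(d/2)^2 = pi*(11/2)^2 = 95.0332 mm^2
UTS = F_max / A0 = 272*1000 / 95.0332
UTS = 2862 MPa


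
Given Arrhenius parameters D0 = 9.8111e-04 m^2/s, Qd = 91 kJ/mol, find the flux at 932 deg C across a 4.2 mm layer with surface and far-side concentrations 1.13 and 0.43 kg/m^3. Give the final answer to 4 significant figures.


Step 1: D = D0 * exp(-Qd/(R*T))
T = 932 + 273.15 = 1205.15 K
D = 9.8111e-04 * exp(-91e3 / (8.314 * 1205.15)) = 1.11526e-07 m^2/s
Step 2: J = D * (C1 - C2) / dx
J = 1.11526e-07 * (1.13 - 0.43) / 4.2e-03
J = 1.859e-05 kg/(m^2*s)


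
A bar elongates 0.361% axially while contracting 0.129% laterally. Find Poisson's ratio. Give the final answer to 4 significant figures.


nu = -epsilon_lat / epsilon_axial
Lateral strain is contraction (negative), so using magnitudes:
nu = 0.129 / 0.361
nu = 0.3573


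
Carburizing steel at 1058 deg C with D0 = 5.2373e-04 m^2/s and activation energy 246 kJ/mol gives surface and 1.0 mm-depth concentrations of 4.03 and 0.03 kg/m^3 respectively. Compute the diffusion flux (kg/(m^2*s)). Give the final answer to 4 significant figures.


Step 1: D = D0 * exp(-Qd/(R*T))
T = 1058 + 273.15 = 1331.15 K
D = 5.2373e-04 * exp(-246e3 / (8.314 * 1331.15)) = 1.16322e-13 m^2/s
Step 2: J = D * (C1 - C2) / dx
J = 1.16322e-13 * (4.03 - 0.03) / 1e-03
J = 4.653e-10 kg/(m^2*s)


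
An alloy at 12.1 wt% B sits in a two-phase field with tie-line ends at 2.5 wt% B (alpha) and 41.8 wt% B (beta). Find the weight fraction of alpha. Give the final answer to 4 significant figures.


f_alpha = (C_beta - C0) / (C_beta - C_alpha)
f_alpha = (41.8 - 12.1) / (41.8 - 2.5)
f_alpha = 0.7557


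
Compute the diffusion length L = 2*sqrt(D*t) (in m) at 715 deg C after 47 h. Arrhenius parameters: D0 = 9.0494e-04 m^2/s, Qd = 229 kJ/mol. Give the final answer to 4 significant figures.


Step 1: D = D0 * exp(-Qd/(R*T))
T = 988.15 K
D = 9.0494e-04 * exp(-229e3 / (8.314 * 988.15)) = 7.09584e-16 m^2/s
Step 2: L = 2*sqrt(D*t)
t = 47 h = 169200 s
L = 2*sqrt(7.09584e-16 * 169200) = 2.191e-05 m


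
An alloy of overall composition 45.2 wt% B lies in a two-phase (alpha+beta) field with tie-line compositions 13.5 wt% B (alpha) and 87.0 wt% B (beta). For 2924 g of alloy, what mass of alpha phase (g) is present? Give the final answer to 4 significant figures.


f_alpha = (C_beta - C0) / (C_beta - C_alpha)
f_alpha = (87.0 - 45.2) / (87.0 - 13.5) = 0.568707
m_alpha = f_alpha * m_total = 0.568707 * 2924 = 1663 g


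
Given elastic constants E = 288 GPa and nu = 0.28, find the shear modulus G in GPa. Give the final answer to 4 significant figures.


G = E / (2*(1+nu))
G = 288 / (2*(1+0.28))
G = 112.5 GPa


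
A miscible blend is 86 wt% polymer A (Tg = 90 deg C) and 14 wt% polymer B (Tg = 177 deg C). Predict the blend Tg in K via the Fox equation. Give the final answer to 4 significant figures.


1/Tg = w1/Tg1 + w2/Tg2 (in Kelvin)
Tg1 = 363.15 K, Tg2 = 450.15 K
1/Tg = 0.86/363.15 + 0.14/450.15
Tg = 373.2 K


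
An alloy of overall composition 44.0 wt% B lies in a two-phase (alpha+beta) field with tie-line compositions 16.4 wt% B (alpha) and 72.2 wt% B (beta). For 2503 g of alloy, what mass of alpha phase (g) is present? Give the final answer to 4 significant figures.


f_alpha = (C_beta - C0) / (C_beta - C_alpha)
f_alpha = (72.2 - 44.0) / (72.2 - 16.4) = 0.505376
m_alpha = f_alpha * m_total = 0.505376 * 2503 = 1265 g


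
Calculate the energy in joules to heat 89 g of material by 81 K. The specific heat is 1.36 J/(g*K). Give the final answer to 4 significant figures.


Q = m * cp * dT
Q = 89 * 1.36 * 81
Q = 9804 J


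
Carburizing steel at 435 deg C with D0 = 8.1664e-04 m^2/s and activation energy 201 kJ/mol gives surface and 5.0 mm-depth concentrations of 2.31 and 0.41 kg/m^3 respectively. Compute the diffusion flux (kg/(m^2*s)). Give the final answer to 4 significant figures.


Step 1: D = D0 * exp(-Qd/(R*T))
T = 435 + 273.15 = 708.15 K
D = 8.1664e-04 * exp(-201e3 / (8.314 * 708.15)) = 1.21706e-18 m^2/s
Step 2: J = D * (C1 - C2) / dx
J = 1.21706e-18 * (2.31 - 0.41) / 5e-03
J = 4.625e-16 kg/(m^2*s)


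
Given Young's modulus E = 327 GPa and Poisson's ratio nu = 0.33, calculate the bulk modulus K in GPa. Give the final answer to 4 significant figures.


K = E / (3*(1-2*nu))
K = 327 / (3*(1-2*0.33))
K = 320.6 GPa


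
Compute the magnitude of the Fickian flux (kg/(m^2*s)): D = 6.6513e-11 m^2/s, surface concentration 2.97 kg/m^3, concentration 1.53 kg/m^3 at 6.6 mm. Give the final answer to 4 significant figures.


J = -D * (dC/dx) = D * (C1 - C2) / dx
J = 6.6513e-11 * (2.97 - 1.53) / 6.6e-03
J = 1.451e-08 kg/(m^2*s)


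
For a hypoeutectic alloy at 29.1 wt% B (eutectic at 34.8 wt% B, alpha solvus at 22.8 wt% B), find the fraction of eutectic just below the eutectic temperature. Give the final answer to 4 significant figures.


f_primary = (C_e - C0) / (C_e - C_alpha_max)
f_primary = (34.8 - 29.1) / (34.8 - 22.8)
f_primary = 0.475
f_eutectic = 1 - 0.475 = 0.525


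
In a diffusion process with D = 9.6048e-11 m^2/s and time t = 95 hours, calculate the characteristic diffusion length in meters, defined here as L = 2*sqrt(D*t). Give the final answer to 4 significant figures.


t = 95 hr = 342000 s
Diffusion length = 2*sqrt(D*t)
= 2*sqrt(9.6048e-11 * 342000)
= 0.01146 m


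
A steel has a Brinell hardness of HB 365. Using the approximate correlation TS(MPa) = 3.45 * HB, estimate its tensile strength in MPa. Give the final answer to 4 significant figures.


TS (MPa) = 3.45 * HB
TS = 3.45 * 365
TS = 1259 MPa


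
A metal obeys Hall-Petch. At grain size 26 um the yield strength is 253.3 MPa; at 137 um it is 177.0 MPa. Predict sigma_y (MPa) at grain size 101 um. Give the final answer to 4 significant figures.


sigma_y = sigma0 + k / sqrt(d)
1/sqrt(d1) = 1/sqrt(2.6e-05) = 196.116;  1/sqrt(d2) = 85.4358
k = (sigma1 - sigma2) / (1/sqrt(d1) - 1/sqrt(d2)) = (253.3 - 177.0) / (196.116 - 85.4358) = 0.689372 MPa*m^0.5
sigma0 = sigma1 - k/sqrt(d1) = 253.3 - 0.689372*196.116 = 118.103 MPa
sigma_y(d3) = 118.103 + 0.689372 / sqrt(1.01e-04) = 186.7 MPa


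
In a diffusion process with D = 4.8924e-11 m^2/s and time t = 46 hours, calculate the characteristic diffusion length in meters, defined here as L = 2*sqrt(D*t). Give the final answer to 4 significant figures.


t = 46 hr = 165600 s
Diffusion length = 2*sqrt(D*t)
= 2*sqrt(4.8924e-11 * 165600)
= 5.693e-03 m


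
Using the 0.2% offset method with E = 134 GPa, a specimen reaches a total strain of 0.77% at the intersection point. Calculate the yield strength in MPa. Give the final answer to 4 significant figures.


Offset strain = 0.002
Elastic strain at yield = total_strain - offset = 7.7e-03 - 0.002 = 5.7e-03
sigma_y = E * elastic_strain = 134000 * 5.7e-03
sigma_y = 763.8 MPa


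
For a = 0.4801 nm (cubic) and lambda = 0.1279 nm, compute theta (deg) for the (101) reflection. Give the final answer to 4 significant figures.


d = a / sqrt(h^2+k^2+l^2)
d = 0.4801 / sqrt(2) = 0.339482 nm
lambda = 2*d*sin(theta)  =>  sin(theta) = lambda / (2*d)
sin(theta) = 0.1279 / (2 * 0.339482) = 0.188375
theta = 10.86 deg


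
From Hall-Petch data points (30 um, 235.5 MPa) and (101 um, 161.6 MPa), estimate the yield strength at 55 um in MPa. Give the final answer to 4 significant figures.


sigma_y = sigma0 + k / sqrt(d)
1/sqrt(d1) = 1/sqrt(3e-05) = 182.574;  1/sqrt(d2) = 99.5037
k = (sigma1 - sigma2) / (1/sqrt(d1) - 1/sqrt(d2)) = (235.5 - 161.6) / (182.574 - 99.5037) = 0.889606 MPa*m^0.5
sigma0 = sigma1 - k/sqrt(d1) = 235.5 - 0.889606*182.574 = 73.0809 MPa
sigma_y(d3) = 73.0809 + 0.889606 / sqrt(5.5e-05) = 193 MPa


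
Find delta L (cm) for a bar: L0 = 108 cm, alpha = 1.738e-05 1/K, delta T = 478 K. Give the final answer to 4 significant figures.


dL = L0 * alpha * dT
dL = 108 * 1.738e-05 * 478
dL = 0.8972 cm


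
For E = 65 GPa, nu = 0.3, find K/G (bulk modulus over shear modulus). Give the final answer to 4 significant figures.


G = E / (2*(1+nu))
G = 65 / (2*(1+0.3)) = 25 GPa
K = E / (3*(1-2*nu))
K = 65 / (3*(1-2*0.3)) = 54.1667 GPa
K/G = 54.1667 / 25 = 2.167


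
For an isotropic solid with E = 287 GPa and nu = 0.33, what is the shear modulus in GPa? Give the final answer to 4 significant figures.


G = E / (2*(1+nu))
G = 287 / (2*(1+0.33))
G = 107.9 GPa


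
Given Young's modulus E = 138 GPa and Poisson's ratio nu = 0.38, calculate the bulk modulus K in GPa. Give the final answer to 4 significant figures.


K = E / (3*(1-2*nu))
K = 138 / (3*(1-2*0.38))
K = 191.7 GPa


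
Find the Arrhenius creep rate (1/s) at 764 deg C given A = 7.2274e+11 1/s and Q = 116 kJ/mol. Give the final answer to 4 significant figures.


rate = A * exp(-Q / (R*T))
T = 764 + 273.15 = 1037.15 K
rate = 7.2274e+11 * exp(-116e3 / (8.314 * 1037.15))
rate = 1.039e+06 1/s


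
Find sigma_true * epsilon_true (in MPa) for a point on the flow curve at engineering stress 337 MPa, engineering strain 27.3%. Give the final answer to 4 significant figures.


sigma_true = sigma_eng * (1 + epsilon_eng)
sigma_true = 337 * (1 + 0.273) = 429.001 MPa
epsilon_true = ln(1 + epsilon_eng)
epsilon_true = ln(1 + 0.273) = 0.241376
sigma_true * epsilon_true = 429.001 * 0.241376 = 103.6 MPa


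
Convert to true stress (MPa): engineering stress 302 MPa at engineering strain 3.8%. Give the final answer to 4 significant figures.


sigma_true = sigma_eng * (1 + epsilon_eng)
sigma_true = 302 * (1 + 0.038)
sigma_true = 313.5 MPa


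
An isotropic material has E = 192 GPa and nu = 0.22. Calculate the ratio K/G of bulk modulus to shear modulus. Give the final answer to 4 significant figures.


G = E / (2*(1+nu))
G = 192 / (2*(1+0.22)) = 78.6885 GPa
K = E / (3*(1-2*nu))
K = 192 / (3*(1-2*0.22)) = 114.286 GPa
K/G = 114.286 / 78.6885 = 1.452


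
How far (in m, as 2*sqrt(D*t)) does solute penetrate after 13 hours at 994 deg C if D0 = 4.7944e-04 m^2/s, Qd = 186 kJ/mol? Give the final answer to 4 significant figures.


Step 1: D = D0 * exp(-Qd/(R*T))
T = 1267.15 K
D = 4.7944e-04 * exp(-186e3 / (8.314 * 1267.15)) = 1.03071e-11 m^2/s
Step 2: L = 2*sqrt(D*t)
t = 13 h = 46800 s
L = 2*sqrt(1.03071e-11 * 46800) = 1.389e-03 m


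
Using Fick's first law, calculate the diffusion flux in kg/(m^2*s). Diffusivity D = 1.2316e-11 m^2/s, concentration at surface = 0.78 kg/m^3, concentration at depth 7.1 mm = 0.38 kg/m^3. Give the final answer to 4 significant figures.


J = -D * (dC/dx) = D * (C1 - C2) / dx
J = 1.2316e-11 * (0.78 - 0.38) / 7.1e-03
J = 6.939e-10 kg/(m^2*s)


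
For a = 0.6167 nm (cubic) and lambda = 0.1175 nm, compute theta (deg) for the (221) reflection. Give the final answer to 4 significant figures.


d = a / sqrt(h^2+k^2+l^2)
d = 0.6167 / sqrt(9) = 0.205567 nm
lambda = 2*d*sin(theta)  =>  sin(theta) = lambda / (2*d)
sin(theta) = 0.1175 / (2 * 0.205567) = 0.285795
theta = 16.61 deg


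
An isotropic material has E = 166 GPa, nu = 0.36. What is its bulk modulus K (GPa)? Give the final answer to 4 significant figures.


K = E / (3*(1-2*nu))
K = 166 / (3*(1-2*0.36))
K = 197.6 GPa


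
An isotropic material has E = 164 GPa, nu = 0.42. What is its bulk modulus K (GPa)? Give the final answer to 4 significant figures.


K = E / (3*(1-2*nu))
K = 164 / (3*(1-2*0.42))
K = 341.7 GPa


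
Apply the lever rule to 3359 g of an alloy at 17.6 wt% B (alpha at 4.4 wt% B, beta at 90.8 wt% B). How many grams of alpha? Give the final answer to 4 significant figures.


f_alpha = (C_beta - C0) / (C_beta - C_alpha)
f_alpha = (90.8 - 17.6) / (90.8 - 4.4) = 0.847222
m_alpha = f_alpha * m_total = 0.847222 * 3359 = 2846 g


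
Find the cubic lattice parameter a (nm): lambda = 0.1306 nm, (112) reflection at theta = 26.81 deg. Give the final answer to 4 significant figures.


d = lambda / (2*sin(theta))
d = 0.1306 / (2*sin(26.81 deg))
d = 0.144779 nm
a = d * sqrt(h^2+k^2+l^2) = 0.144779 * sqrt(6)
a = 0.3546 nm


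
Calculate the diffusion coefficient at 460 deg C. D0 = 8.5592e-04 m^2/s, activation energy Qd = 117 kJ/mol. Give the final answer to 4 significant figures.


D = D0 * exp(-Qd / (R*T))
T = 733.15 K
D = 8.5592e-04 * exp(-117e3 / (8.314 * 733.15))
D = 3.947e-12 m^2/s


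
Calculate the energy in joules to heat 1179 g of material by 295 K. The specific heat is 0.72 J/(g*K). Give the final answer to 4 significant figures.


Q = m * cp * dT
Q = 1179 * 0.72 * 295
Q = 250400 J


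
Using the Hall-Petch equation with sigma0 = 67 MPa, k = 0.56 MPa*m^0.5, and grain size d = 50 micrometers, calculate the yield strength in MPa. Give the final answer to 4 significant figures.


sigma_y = sigma0 + k / sqrt(d)
d = 50 um = 5e-05 m
sigma_y = 67 + 0.56 / sqrt(5e-05)
sigma_y = 146.2 MPa


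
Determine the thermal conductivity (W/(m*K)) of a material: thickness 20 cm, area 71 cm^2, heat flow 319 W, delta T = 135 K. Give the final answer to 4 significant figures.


k = Q*L / (A*dT)
L = 0.2 m, A = 7.1e-03 m^2
k = 319 * 0.2 / (7.1e-03 * 135)
k = 66.56 W/(m*K)


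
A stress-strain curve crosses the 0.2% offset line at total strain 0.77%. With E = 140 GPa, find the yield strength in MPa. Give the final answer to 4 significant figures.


Offset strain = 0.002
Elastic strain at yield = total_strain - offset = 7.7e-03 - 0.002 = 5.7e-03
sigma_y = E * elastic_strain = 140000 * 5.7e-03
sigma_y = 798 MPa


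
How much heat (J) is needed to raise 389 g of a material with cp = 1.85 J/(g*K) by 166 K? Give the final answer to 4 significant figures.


Q = m * cp * dT
Q = 389 * 1.85 * 166
Q = 119500 J


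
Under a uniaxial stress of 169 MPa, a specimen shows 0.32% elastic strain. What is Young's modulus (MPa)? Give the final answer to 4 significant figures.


E = sigma / epsilon
epsilon = 0.32% = 3.2e-03
E = 169 / 3.2e-03
E = 52810 MPa


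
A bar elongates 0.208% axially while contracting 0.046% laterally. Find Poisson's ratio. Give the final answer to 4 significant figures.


nu = -epsilon_lat / epsilon_axial
Lateral strain is contraction (negative), so using magnitudes:
nu = 0.046 / 0.208
nu = 0.2212


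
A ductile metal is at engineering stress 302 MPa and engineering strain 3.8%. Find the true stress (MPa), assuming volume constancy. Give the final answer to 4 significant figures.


sigma_true = sigma_eng * (1 + epsilon_eng)
sigma_true = 302 * (1 + 0.038)
sigma_true = 313.5 MPa


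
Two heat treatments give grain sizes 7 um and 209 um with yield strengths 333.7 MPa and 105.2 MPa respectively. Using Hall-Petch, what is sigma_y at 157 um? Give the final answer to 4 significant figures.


sigma_y = sigma0 + k / sqrt(d)
1/sqrt(d1) = 1/sqrt(7e-06) = 377.964;  1/sqrt(d2) = 69.1714
k = (sigma1 - sigma2) / (1/sqrt(d1) - 1/sqrt(d2)) = (333.7 - 105.2) / (377.964 - 69.1714) = 0.739978 MPa*m^0.5
sigma0 = sigma1 - k/sqrt(d1) = 333.7 - 0.739978*377.964 = 54.0147 MPa
sigma_y(d3) = 54.0147 + 0.739978 / sqrt(1.57e-04) = 113.1 MPa


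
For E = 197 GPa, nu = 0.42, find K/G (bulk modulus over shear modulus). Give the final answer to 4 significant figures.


G = E / (2*(1+nu))
G = 197 / (2*(1+0.42)) = 69.3662 GPa
K = E / (3*(1-2*nu))
K = 197 / (3*(1-2*0.42)) = 410.417 GPa
K/G = 410.417 / 69.3662 = 5.917


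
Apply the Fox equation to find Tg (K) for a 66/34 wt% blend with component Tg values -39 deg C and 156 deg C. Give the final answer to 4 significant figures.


1/Tg = w1/Tg1 + w2/Tg2 (in Kelvin)
Tg1 = 234.15 K, Tg2 = 429.15 K
1/Tg = 0.66/234.15 + 0.34/429.15
Tg = 276.9 K


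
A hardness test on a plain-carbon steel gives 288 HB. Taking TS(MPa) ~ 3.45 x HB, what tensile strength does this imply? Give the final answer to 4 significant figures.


TS (MPa) = 3.45 * HB
TS = 3.45 * 288
TS = 993.6 MPa


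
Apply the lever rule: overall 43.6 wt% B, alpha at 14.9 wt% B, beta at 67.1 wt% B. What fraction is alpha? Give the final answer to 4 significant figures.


f_alpha = (C_beta - C0) / (C_beta - C_alpha)
f_alpha = (67.1 - 43.6) / (67.1 - 14.9)
f_alpha = 0.4502


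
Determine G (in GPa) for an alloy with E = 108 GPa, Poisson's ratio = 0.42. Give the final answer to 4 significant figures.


G = E / (2*(1+nu))
G = 108 / (2*(1+0.42))
G = 38.03 GPa


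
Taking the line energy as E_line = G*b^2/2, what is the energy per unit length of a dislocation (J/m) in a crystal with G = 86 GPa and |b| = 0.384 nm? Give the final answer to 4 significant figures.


E = G*b^2/2
b = 0.384 nm = 3.84e-10 m
G = 86 GPa = 8.6e+10 Pa
E = 0.5 * 8.6e+10 * (3.84e-10)^2
E = 6.341e-09 J/m


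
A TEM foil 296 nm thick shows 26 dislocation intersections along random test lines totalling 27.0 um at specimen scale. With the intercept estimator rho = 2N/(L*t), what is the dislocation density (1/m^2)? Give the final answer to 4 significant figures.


rho = 2N / (L * t)
L = 27.0 um = 2.7e-05 m, t = 296 nm = 2.96e-07 m
rho = 2 * 26 / (2.7e-05 * 2.96e-07)
rho = 6.507e+12 1/m^2
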